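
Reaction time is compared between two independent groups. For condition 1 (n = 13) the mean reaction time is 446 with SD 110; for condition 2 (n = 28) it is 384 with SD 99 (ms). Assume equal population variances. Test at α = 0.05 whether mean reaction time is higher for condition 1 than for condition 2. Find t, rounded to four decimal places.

Let group 1 = condition 1, group 2 = condition 2. H0: μ_1 = μ_2; H1: μ_1 > μ_2 (two-sample pooled-variance t-test, right-tailed).
s_p² = [(13−1)·110² + (28−1)·99²]/(13+28−2) = 10508.4
t = (446 − 384)/√[10508.4·(1/13 + 1/28)] = 1.8021
df = n₁ + n₂ − 2 = 39
p-value = P(T ≥ 1.8021) ≈ 0.0396
Since p ≈ 0.0396 < α = 0.05, reject H0; the data support H1.

1.8021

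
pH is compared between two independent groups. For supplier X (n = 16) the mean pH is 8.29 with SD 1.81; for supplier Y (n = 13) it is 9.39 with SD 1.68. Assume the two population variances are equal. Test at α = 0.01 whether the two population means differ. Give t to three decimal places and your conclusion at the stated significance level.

Let group 1 = supplier X, group 2 = supplier Y. H0: μ_1 = μ_2; H1: μ_1 ≠ μ_2 (two-sample pooled-variance t-test, two-sided).
s_p² = [(16−1)·1.81² + (13−1)·1.68²]/(16+13−2) = 3.07446
t = (8.29 − 9.39)/√[3.07446·(1/16 + 1/13)] = -1.680
df = n₁ + n₂ − 2 = 27
Two-sided p-value ≈ 0.104
Since p ≈ 0.104 > α = 0.01, fail to reject H0; the evidence is not statistically significant.

t = -1.680; fail to reject H0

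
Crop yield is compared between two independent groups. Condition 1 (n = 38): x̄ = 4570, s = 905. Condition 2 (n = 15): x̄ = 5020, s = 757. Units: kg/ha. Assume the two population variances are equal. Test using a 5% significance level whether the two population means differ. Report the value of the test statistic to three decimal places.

Let group 1 = condition 1, group 2 = condition 2. H0: μ_1 = μ_2; H1: μ_1 ≠ μ_2 (two-sample pooled-variance t-test, two-sided).
s_p² = [(38−1)·905² + (15−1)·757²]/(38+15−2) = 751502
t = (4570 − 5020)/√[751502·(1/38 + 1/15)] = -1.702
df = n₁ + n₂ − 2 = 51
Two-sided p-value ≈ 0.0948
Since p ≈ 0.0948 > α = 0.05, fail to reject H0; the evidence is not statistically significant.

-1.702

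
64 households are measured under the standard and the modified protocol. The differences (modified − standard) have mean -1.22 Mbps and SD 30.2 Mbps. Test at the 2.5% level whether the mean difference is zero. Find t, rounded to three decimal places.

H0: μ_d = 0; H1: μ_d ≠ 0 (paired t-test on the differences, two-sided).
t = d̄/(s_d/√n) = -1.22/(30.2/√64) = -0.323
df = n − 1 = 63
Two-sided p-value ≈ 0.7476
Since p ≈ 0.7476 > α = 0.025, fail to reject H0; the evidence is not statistically significant.

-0.323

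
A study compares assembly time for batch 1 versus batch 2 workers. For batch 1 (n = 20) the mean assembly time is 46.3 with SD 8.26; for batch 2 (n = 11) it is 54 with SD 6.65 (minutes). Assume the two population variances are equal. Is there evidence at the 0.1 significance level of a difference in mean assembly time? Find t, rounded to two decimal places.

Let group 1 = batch 1, group 2 = batch 2. H0: μ_1 = μ_2; H1: μ_1 ≠ μ_2 (two-sample pooled-variance t-test, two-sided).
s_p² = [(20−1)·8.26² + (11−1)·6.65²]/(20+11−2) = 59.95
t = (46.3 − 54)/√[59.95·(1/20 + 1/11)] = -2.65
df = n₁ + n₂ − 2 = 29
Two-sided p-value ≈ 0.0129
Since p ≈ 0.0129 < α = 0.1, reject H0; the data support H1.

-2.65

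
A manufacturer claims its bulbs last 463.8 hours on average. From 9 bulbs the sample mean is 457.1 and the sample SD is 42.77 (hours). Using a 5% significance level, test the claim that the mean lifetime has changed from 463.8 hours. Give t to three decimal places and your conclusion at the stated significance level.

t = -0.470; fail to reject H0

H0: μ = 463.8; H1: μ ≠ 463.8 (one-sample t-test, two-sided).
t = (x̄ − μ₀)/(s/√n) = (457.1 − 463.8)/(42.77/√9) = -0.470
df = n − 1 = 8
Two-sided p-value ≈ 0.6509
Since p ≈ 0.6509 > α = 0.05, fail to reject H0; the evidence is not statistically significant.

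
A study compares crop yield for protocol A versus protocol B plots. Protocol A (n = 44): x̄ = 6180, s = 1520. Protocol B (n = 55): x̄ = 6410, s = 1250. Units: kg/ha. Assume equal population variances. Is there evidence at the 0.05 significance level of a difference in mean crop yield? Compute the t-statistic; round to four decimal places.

Let group 1 = protocol A, group 2 = protocol B. H0: μ_1 = μ_2; H1: μ_1 ≠ μ_2 (two-sample pooled-variance t-test, two-sided).
s_p² = [(44−1)·1520² + (55−1)·1250²]/(44+55−2) = 1894040
t = (6180 − 6410)/√[1894040·(1/44 + 1/55)] = -0.8263
df = n₁ + n₂ − 2 = 97
Two-sided p-value ≈ 0.411
Since p ≈ 0.411 > α = 0.05, fail to reject H0; the evidence is not statistically significant.

-0.8263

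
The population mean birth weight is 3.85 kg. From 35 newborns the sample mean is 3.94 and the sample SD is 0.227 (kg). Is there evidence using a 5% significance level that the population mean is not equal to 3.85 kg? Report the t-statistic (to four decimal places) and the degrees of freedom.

H0: μ = 3.85; H1: μ ≠ 3.85 (one-sample t-test, two-sided).
t = (x̄ − μ₀)/(s/√n) = (3.94 − 3.85)/(0.227/√35) = 2.3456
df = n − 1 = 34
Two-sided p-value ≈ 0.0250
Since p ≈ 0.0250 < α = 0.05, reject H0; the data support H1.

t = 2.3456, df = 34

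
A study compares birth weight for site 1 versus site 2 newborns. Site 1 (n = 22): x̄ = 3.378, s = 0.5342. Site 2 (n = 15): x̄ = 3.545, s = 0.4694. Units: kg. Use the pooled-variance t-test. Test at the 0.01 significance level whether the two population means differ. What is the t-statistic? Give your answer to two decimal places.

Let group 1 = site 1, group 2 = site 2. H0: μ_1 = μ_2; H1: μ_1 ≠ μ_2 (two-sample pooled-variance t-test, two-sided).
s_p² = [(22−1)·0.5342² + (15−1)·0.4694²]/(22+15−2) = 0.259356
t = (3.378 − 3.545)/√[0.259356·(1/22 + 1/15)] = -0.98
df = n₁ + n₂ − 2 = 35
Two-sided p-value ≈ 0.3341
Since p ≈ 0.3341 > α = 0.01, fail to reject H0; the evidence is not statistically significant.

-0.98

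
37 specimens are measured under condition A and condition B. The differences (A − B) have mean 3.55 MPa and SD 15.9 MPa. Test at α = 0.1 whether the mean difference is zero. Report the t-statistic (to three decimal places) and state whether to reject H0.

t = 1.358; fail to reject H0

H0: μ_d = 0; H1: μ_d ≠ 0 (paired t-test on the differences, two-sided).
t = d̄/(s_d/√n) = 3.55/(15.9/√37) = 1.358
df = n − 1 = 36
Two-sided p-value ≈ 0.183
Since p ≈ 0.183 > α = 0.1, fail to reject H0; the evidence is not statistically significant.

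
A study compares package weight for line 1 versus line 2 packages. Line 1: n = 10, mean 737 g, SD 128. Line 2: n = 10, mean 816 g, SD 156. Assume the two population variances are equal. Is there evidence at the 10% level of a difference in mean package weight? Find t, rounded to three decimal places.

-1.238

Let group 1 = line 1, group 2 = line 2. H0: μ_1 = μ_2; H1: μ_1 ≠ μ_2 (two-sample pooled-variance t-test, two-sided).
s_p² = [(10−1)·128² + (10−1)·156²]/(10+10−2) = 20360
t = (737 − 816)/√[20360·(1/10 + 1/10)] = -1.238
df = n₁ + n₂ − 2 = 18
Two-sided p-value ≈ 0.2316
Since p ≈ 0.2316 > α = 0.1, fail to reject H0; the evidence is not statistically significant.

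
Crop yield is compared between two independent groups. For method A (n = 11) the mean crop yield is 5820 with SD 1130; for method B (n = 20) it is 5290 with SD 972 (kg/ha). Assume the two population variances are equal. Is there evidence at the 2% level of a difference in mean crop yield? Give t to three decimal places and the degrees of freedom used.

t = 1.372, df = 29

Let group 1 = method A, group 2 = method B. H0: μ_1 = μ_2; H1: μ_1 ≠ μ_2 (two-sample pooled-variance t-test, two-sided).
s_p² = [(11−1)·1130² + (20−1)·972²]/(11+20−2) = 1059310
t = (5820 − 5290)/√[1059310·(1/11 + 1/20)] = 1.372
df = n₁ + n₂ − 2 = 29
Two-sided p-value ≈ 0.1806
Since p ≈ 0.1806 > α = 0.02, fail to reject H0; the evidence is not statistically significant.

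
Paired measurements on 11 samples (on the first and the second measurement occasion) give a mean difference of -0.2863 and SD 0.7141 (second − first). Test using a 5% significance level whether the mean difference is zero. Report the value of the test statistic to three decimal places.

H0: μ_d = 0; H1: μ_d ≠ 0 (paired t-test on the differences, two-sided).
t = d̄/(s_d/√n) = -0.2863/(0.7141/√11) = -1.330
df = n − 1 = 10
Two-sided p-value ≈ 0.213
Since p ≈ 0.213 > α = 0.05, fail to reject H0; the evidence is not statistically significant.

-1.330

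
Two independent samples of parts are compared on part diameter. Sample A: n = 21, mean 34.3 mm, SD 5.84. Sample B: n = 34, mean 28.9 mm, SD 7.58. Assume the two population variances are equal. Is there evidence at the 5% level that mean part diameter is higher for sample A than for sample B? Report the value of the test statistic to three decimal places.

2.790

Let group 1 = sample A, group 2 = sample B. H0: μ_1 = μ_2; H1: μ_1 > μ_2 (two-sample pooled-variance t-test, right-tailed).
s_p² = [(21−1)·5.84² + (34−1)·7.58²]/(21+34−2) = 48.6448
t = (34.3 − 28.9)/√[48.6448·(1/21 + 1/34)] = 2.790
df = n₁ + n₂ − 2 = 53
p-value = P(T ≥ 2.790) ≈ 0.004
Since p ≈ 0.004 < α = 0.05, reject H0; the data support H1.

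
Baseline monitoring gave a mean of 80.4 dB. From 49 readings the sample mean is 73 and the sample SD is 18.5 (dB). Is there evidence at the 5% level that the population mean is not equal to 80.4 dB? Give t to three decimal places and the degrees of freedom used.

t = -2.800, df = 48

H0: μ = 80.4; H1: μ ≠ 80.4 (one-sample t-test, two-sided).
t = (x̄ − μ₀)/(s/√n) = (73 − 80.4)/(18.5/√49) = -2.800
df = n − 1 = 48
Two-sided p-value ≈ 0.007
Since p ≈ 0.007 < α = 0.05, reject H0; the evidence is statistically significant.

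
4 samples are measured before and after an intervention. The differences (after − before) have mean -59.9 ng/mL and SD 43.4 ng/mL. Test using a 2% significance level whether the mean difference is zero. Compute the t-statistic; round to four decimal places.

-2.7604

H0: μ_d = 0; H1: μ_d ≠ 0 (paired t-test on the differences, two-sided).
t = d̄/(s_d/√n) = -59.9/(43.4/√4) = -2.7604
df = n − 1 = 3
Two-sided p-value ≈ 0.0701
Since p ≈ 0.0701 > α = 0.02, fail to reject H0; the evidence is not statistically significant.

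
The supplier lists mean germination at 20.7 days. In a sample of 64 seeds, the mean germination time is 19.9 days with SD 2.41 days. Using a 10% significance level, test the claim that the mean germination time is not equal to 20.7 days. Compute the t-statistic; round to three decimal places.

H0: μ = 20.7; H1: μ ≠ 20.7 (one-sample t-test, two-sided).
t = (x̄ − μ₀)/(s/√n) = (19.9 − 20.7)/(2.41/√64) = -2.656
df = n − 1 = 63
Two-sided p-value ≈ 0.0100
Since p ≈ 0.0100 < α = 0.1, reject H0; the data support H1.

-2.656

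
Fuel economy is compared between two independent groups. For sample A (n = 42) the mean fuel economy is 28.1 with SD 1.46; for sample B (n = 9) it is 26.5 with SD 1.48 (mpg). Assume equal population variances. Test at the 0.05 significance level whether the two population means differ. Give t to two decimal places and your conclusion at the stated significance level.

Let group 1 = sample A, group 2 = sample B. H0: μ_1 = μ_2; H1: μ_1 ≠ μ_2 (two-sample pooled-variance t-test, two-sided).
s_p² = [(42−1)·1.46² + (9−1)·1.48²]/(42+9−2) = 2.1412
t = (28.1 − 26.5)/√[2.1412·(1/42 + 1/9)] = 2.98
df = n₁ + n₂ − 2 = 49
Two-sided p-value ≈ 0.0045
Since p ≈ 0.0045 < α = 0.05, reject H0; the evidence is statistically significant.

t = 2.98; reject H0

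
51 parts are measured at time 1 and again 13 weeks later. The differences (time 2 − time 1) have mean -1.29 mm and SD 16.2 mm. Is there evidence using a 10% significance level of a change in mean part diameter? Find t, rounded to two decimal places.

H0: μ_d = 0; H1: μ_d ≠ 0 (paired t-test on the differences, two-sided).
t = d̄/(s_d/√n) = -1.29/(16.2/√51) = -0.57
df = n − 1 = 50
Two-sided p-value ≈ 0.5721
Since p ≈ 0.5721 > α = 0.1, fail to reject H0; the evidence is not statistically significant.

-0.57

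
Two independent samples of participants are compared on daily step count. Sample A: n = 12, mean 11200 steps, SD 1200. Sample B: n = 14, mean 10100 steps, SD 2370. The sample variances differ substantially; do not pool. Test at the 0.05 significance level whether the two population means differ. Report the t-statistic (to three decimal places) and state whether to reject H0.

t = 1.524; fail to reject H0

Let group 1 = sample A, group 2 = sample B. H0: μ_1 = μ_2; H1: μ_1 ≠ μ_2 (Welch's two-sample t-test, two-sided).
t = (x̄_1 − x̄_2)/√(s_1²/n_1 + s_2²/n_2) = (11200 − 10100)/√(1200²/12 + 2370²/14) = 1.524
Welch–Satterthwaite df ≈ 19.84
Two-sided p-value ≈ 0.1434
Since p ≈ 0.1434 > α = 0.05, fail to reject H0; the data do not provide sufficient evidence against H0.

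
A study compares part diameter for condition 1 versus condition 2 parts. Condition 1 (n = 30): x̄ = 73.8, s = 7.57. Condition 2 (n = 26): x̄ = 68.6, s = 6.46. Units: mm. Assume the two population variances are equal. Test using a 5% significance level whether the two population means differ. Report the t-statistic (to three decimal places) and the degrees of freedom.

Let group 1 = condition 1, group 2 = condition 2. H0: μ_1 = μ_2; H1: μ_1 ≠ μ_2 (two-sample pooled-variance t-test, two-sided).
s_p² = [(30−1)·7.57² + (26−1)·6.46²]/(30+26−2) = 50.095
t = (73.8 − 68.6)/√[50.095·(1/30 + 1/26)] = 2.742
df = n₁ + n₂ − 2 = 54
Two-sided p-value ≈ 0.008
Since p ≈ 0.008 < α = 0.05, reject H0; the data support H1.

t = 2.742, df = 54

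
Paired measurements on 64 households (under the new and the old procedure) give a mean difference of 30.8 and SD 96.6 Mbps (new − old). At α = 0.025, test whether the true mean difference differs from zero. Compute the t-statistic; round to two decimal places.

2.55

H0: μ_d = 0; H1: μ_d ≠ 0 (paired t-test on the differences, two-sided).
t = d̄/(s_d/√n) = 30.8/(96.6/√64) = 2.55
df = n − 1 = 63
Two-sided p-value ≈ 0.013
Since p ≈ 0.013 < α = 0.025, reject H0; the evidence is statistically significant.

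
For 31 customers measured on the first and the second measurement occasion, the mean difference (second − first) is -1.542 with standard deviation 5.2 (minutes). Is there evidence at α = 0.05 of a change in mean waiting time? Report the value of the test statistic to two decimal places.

-1.65

H0: μ_d = 0; H1: μ_d ≠ 0 (paired t-test on the differences, two-sided).
t = d̄/(s_d/√n) = -1.542/(5.2/√31) = -1.65
df = n − 1 = 30
Two-sided p-value ≈ 0.1092
Since p ≈ 0.1092 > α = 0.05, fail to reject H0; the evidence is not statistically significant.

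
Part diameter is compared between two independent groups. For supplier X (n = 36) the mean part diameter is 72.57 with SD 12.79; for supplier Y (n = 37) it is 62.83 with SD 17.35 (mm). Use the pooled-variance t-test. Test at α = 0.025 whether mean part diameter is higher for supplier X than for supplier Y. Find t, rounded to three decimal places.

2.724

Let group 1 = supplier X, group 2 = supplier Y. H0: μ_1 = μ_2; H1: μ_1 > μ_2 (two-sample pooled-variance t-test, right-tailed).
s_p² = [(36−1)·12.79² + (37−1)·17.35²]/(36+37−2) = 233.271
t = (72.57 − 62.83)/√[233.271·(1/36 + 1/37)] = 2.724
df = n₁ + n₂ − 2 = 71
p-value = P(T ≥ 2.724) ≈ 0.004
Since p ≈ 0.004 < α = 0.025, reject H0; the evidence is statistically significant.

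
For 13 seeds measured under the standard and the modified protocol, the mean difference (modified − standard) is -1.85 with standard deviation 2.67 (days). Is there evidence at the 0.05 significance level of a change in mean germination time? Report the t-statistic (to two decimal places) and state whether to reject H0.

H0: μ_d = 0; H1: μ_d ≠ 0 (paired t-test on the differences, two-sided).
t = d̄/(s_d/√n) = -1.85/(2.67/√13) = -2.50
df = n − 1 = 12
Two-sided p-value ≈ 0.0280
Since p ≈ 0.0280 < α = 0.05, reject H0; the data support H1.

t = -2.50; reject H0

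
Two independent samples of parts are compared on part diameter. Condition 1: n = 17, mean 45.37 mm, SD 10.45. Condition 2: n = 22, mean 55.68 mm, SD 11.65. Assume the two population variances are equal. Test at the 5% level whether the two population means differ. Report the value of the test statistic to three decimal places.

-2.864

Let group 1 = condition 1, group 2 = condition 2. H0: μ_1 = μ_2; H1: μ_1 ≠ μ_2 (two-sample pooled-variance t-test, two-sided).
s_p² = [(17−1)·10.45² + (22−1)·11.65²]/(17+22−2) = 124.254
t = (45.37 − 55.68)/√[124.254·(1/17 + 1/22)] = -2.864
df = n₁ + n₂ − 2 = 37
Two-sided p-value ≈ 0.007
Since p ≈ 0.007 < α = 0.05, reject H0; the data support H1.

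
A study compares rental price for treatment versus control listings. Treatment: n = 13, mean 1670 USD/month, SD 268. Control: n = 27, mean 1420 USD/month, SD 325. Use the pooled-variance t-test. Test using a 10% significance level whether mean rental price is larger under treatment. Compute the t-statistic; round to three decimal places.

2.403

Let group 1 = treatment, group 2 = control. H0: μ_1 = μ_2; H1: μ_1 > μ_2 (two-sample pooled-variance t-test, right-tailed).
s_p² = [(13−1)·268² + (27−1)·325²]/(13+27−2) = 94951
t = (1670 − 1420)/√[94951·(1/13 + 1/27)] = 2.403
df = n₁ + n₂ − 2 = 38
p-value = P(T ≥ 2.403) ≈ 0.0106
Since p ≈ 0.0106 < α = 0.1, reject H0; the evidence is statistically significant.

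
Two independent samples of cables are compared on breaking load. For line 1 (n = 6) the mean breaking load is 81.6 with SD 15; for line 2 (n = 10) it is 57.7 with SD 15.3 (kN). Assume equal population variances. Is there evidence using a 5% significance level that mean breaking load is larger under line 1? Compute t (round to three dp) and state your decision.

Let group 1 = line 1, group 2 = line 2. H0: μ_1 = μ_2; H1: μ_1 > μ_2 (two-sample pooled-variance t-test, right-tailed).
s_p² = [(6−1)·15² + (10−1)·15.3²]/(6+10−2) = 230.844
t = (81.6 − 57.7)/√[230.844·(1/6 + 1/10)] = 3.046
df = n₁ + n₂ − 2 = 14
p-value = P(T ≥ 3.046) ≈ 0.0044
Since p ≈ 0.0044 < α = 0.05, reject H0; the evidence is statistically significant.

t = 3.046; reject H0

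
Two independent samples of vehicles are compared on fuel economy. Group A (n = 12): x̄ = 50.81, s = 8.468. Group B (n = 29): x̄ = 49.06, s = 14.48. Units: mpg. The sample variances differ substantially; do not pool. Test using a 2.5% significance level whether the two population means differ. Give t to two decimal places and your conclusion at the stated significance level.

t = 0.48; fail to reject H0

Let group 1 = group A, group 2 = group B. H0: μ_1 = μ_2; H1: μ_1 ≠ μ_2 (Welch's two-sample t-test, two-sided).
t = (x̄_1 − x̄_2)/√(s_1²/n_1 + s_2²/n_2) = (50.81 − 49.06)/√(8.468²/12 + 14.48²/29) = 0.48
Welch–Satterthwaite df ≈ 34.11
Two-sided p-value ≈ 0.633
Since p ≈ 0.633 > α = 0.025, fail to reject H0; the data do not provide sufficient evidence against H0.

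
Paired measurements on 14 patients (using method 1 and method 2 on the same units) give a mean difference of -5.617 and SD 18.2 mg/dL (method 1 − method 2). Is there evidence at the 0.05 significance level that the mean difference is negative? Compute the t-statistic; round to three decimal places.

-1.155

H0: μ_d = 0; H1: μ_d < 0 (paired t-test on the differences, left-tailed).
t = d̄/(s_d/√n) = -5.617/(18.2/√14) = -1.155
df = n − 1 = 13
p-value = P(T ≤ -1.155) ≈ 0.1345
Since p ≈ 0.1345 > α = 0.05, fail to reject H0; the data do not provide sufficient evidence against H0.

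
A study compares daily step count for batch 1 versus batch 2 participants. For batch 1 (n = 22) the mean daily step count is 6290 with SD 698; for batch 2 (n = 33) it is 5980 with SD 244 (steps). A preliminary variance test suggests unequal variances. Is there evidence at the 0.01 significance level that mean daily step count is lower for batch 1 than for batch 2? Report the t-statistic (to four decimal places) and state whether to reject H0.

t = 2.0031; fail to reject H0

Let group 1 = batch 1, group 2 = batch 2. H0: μ_1 = μ_2; H1: μ_1 < μ_2 (Welch's two-sample t-test, left-tailed).
t = (x̄_1 − x̄_2)/√(s_1²/n_1 + s_2²/n_2) = (6290 − 5980)/√(698²/22 + 244²/33) = 2.0031
Welch–Satterthwaite df ≈ 24.45
p-value = P(T ≤ 2.0031) ≈ 0.972
Since p ≈ 0.972 > α = 0.01, fail to reject H0; the evidence is not statistically significant.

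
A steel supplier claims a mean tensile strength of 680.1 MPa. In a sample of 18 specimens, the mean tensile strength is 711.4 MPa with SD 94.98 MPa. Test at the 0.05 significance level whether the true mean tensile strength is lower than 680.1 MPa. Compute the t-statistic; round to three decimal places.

H0: μ = 680.1; H1: μ < 680.1 (one-sample t-test, left-tailed).
t = (x̄ − μ₀)/(s/√n) = (711.4 − 680.1)/(94.98/√18) = 1.398
df = n − 1 = 17
p-value = P(T ≤ 1.398) ≈ 0.910
Since p ≈ 0.910 > α = 0.05, fail to reject H0; the data do not provide sufficient evidence against H0.

1.398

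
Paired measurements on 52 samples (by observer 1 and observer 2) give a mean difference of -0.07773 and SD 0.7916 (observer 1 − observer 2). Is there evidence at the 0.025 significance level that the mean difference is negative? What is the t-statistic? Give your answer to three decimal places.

H0: μ_d = 0; H1: μ_d < 0 (paired t-test on the differences, left-tailed).
t = d̄/(s_d/√n) = -0.07773/(0.7916/√52) = -0.708
df = n − 1 = 51
p-value = P(T ≤ -0.708) ≈ 0.241
Since p ≈ 0.241 > α = 0.025, fail to reject H0; the evidence is not statistically significant.

-0.708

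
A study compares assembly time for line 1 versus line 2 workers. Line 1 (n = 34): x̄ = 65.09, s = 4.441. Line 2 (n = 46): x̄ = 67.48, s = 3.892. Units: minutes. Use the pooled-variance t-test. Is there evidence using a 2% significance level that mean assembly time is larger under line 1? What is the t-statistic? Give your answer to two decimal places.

-2.56

Let group 1 = line 1, group 2 = line 2. H0: μ_1 = μ_2; H1: μ_1 > μ_2 (two-sample pooled-variance t-test, right-tailed).
s_p² = [(34−1)·4.441² + (46−1)·3.892²]/(34+46−2) = 17.0832
t = (65.09 − 67.48)/√[17.0832·(1/34 + 1/46)] = -2.56
df = n₁ + n₂ − 2 = 78
p-value = P(T ≥ -2.56) ≈ 0.994
Since p ≈ 0.994 > α = 0.02, fail to reject H0; the evidence is not statistically significant.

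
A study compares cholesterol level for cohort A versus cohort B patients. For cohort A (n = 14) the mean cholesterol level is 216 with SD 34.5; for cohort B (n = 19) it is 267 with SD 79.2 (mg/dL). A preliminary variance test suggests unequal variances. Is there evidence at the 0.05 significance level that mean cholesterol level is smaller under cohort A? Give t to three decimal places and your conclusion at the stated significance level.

Let group 1 = cohort A, group 2 = cohort B. H0: μ_1 = μ_2; H1: μ_1 < μ_2 (Welch's two-sample t-test, left-tailed).
t = (x̄_1 − x̄_2)/√(s_1²/n_1 + s_2²/n_2) = (216 − 267)/√(34.5²/14 + 79.2²/19) = -2.503
Welch–Satterthwaite df ≈ 26.07
p-value = P(T ≤ -2.503) ≈ 0.0095
Since p ≈ 0.0095 < α = 0.05, reject H0; the data support H1.

t = -2.503; reject H0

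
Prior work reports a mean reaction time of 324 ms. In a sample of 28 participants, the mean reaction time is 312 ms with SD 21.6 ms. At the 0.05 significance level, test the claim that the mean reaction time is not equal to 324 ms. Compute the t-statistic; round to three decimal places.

-2.940

H0: μ = 324; H1: μ ≠ 324 (one-sample t-test, two-sided).
t = (x̄ − μ₀)/(s/√n) = (312 − 324)/(21.6/√28) = -2.940
df = n − 1 = 27
Two-sided p-value ≈ 0.0067
Since p ≈ 0.0067 < α = 0.05, reject H0; the evidence is statistically significant.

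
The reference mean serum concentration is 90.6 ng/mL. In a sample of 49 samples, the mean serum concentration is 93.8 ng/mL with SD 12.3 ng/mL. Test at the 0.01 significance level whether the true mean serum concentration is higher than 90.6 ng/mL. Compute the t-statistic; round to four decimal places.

H0: μ = 90.6; H1: μ > 90.6 (one-sample t-test, right-tailed).
t = (x̄ − μ₀)/(s/√n) = (93.8 − 90.6)/(12.3/√49) = 1.8211
df = n − 1 = 48
p-value = P(T ≥ 1.8211) ≈ 0.0374
Since p ≈ 0.0374 > α = 0.01, fail to reject H0; the evidence is not statistically significant.

1.8211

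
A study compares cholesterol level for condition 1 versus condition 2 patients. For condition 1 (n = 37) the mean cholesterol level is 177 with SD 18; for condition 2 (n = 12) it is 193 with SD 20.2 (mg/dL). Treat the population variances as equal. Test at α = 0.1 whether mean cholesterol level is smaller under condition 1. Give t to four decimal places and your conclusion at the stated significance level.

t = -2.5980; reject H0

Let group 1 = condition 1, group 2 = condition 2. H0: μ_1 = μ_2; H1: μ_1 < μ_2 (two-sample pooled-variance t-test, left-tailed).
s_p² = [(37−1)·18² + (12−1)·20.2²]/(37+12−2) = 343.669
t = (177 − 193)/√[343.669·(1/37 + 1/12)] = -2.5980
df = n₁ + n₂ − 2 = 47
p-value = P(T ≤ -2.5980) ≈ 0.006
Since p ≈ 0.006 < α = 0.1, reject H0; the data support H1.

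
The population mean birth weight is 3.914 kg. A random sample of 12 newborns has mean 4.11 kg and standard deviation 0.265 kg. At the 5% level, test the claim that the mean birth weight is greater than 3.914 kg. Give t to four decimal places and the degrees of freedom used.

t = 2.5621, df = 11

H0: μ = 3.914; H1: μ > 3.914 (one-sample t-test, right-tailed).
t = (x̄ − μ₀)/(s/√n) = (4.11 − 3.914)/(0.265/√12) = 2.5621
df = n − 1 = 11
p-value = P(T ≥ 2.5621) ≈ 0.0132
Since p ≈ 0.0132 < α = 0.05, reject H0; the data support H1.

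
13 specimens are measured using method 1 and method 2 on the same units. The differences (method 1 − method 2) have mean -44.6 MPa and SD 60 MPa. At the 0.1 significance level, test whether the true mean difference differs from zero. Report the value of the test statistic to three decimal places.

-2.680

H0: μ_d = 0; H1: μ_d ≠ 0 (paired t-test on the differences, two-sided).
t = d̄/(s_d/√n) = -44.6/(60/√13) = -2.680
df = n − 1 = 12
Two-sided p-value ≈ 0.020
Since p ≈ 0.020 < α = 0.1, reject H0; the evidence is statistically significant.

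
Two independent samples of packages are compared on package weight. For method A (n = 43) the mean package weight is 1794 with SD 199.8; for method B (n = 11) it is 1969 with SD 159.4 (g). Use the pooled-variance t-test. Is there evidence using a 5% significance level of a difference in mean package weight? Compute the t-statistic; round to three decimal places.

-2.688

Let group 1 = method A, group 2 = method B. H0: μ_1 = μ_2; H1: μ_1 ≠ μ_2 (two-sample pooled-variance t-test, two-sided).
s_p² = [(43−1)·199.8² + (11−1)·159.4²]/(43+11−2) = 37129.3
t = (1794 − 1969)/√[37129.3·(1/43 + 1/11)] = -2.688
df = n₁ + n₂ − 2 = 52
Two-sided p-value ≈ 0.010
Since p ≈ 0.010 < α = 0.05, reject H0; the data support H1.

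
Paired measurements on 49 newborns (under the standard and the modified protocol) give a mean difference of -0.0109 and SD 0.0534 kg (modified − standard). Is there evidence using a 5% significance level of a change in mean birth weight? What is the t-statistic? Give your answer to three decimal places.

H0: μ_d = 0; H1: μ_d ≠ 0 (paired t-test on the differences, two-sided).
t = d̄/(s_d/√n) = -0.0109/(0.0534/√49) = -1.429
df = n − 1 = 48
Two-sided p-value ≈ 0.160
Since p ≈ 0.160 > α = 0.05, fail to reject H0; the data do not provide sufficient evidence against H0.

-1.429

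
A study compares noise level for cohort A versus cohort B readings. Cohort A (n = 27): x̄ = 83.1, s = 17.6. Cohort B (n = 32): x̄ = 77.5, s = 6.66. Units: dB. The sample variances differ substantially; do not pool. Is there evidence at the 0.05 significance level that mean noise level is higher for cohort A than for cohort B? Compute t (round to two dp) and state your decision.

Let group 1 = cohort A, group 2 = cohort B. H0: μ_1 = μ_2; H1: μ_1 > μ_2 (Welch's two-sample t-test, right-tailed).
t = (x̄_1 − x̄_2)/√(s_1²/n_1 + s_2²/n_2) = (83.1 − 77.5)/√(17.6²/27 + 6.66²/32) = 1.56
Welch–Satterthwaite df ≈ 32.27
p-value = P(T ≥ 1.56) ≈ 0.064
Since p ≈ 0.064 > α = 0.05, fail to reject H0; the data do not provide sufficient evidence against H0.

t = 1.56; fail to reject H0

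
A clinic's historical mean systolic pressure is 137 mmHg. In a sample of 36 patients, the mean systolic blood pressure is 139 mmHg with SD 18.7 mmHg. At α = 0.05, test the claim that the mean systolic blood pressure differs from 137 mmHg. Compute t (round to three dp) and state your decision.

t = 0.642; fail to reject H0

H0: μ = 137; H1: μ ≠ 137 (one-sample t-test, two-sided).
t = (x̄ − μ₀)/(s/√n) = (139 − 137)/(18.7/√36) = 0.642
df = n − 1 = 35
Two-sided p-value ≈ 0.5252
Since p ≈ 0.5252 > α = 0.05, fail to reject H0; the evidence is not statistically significant.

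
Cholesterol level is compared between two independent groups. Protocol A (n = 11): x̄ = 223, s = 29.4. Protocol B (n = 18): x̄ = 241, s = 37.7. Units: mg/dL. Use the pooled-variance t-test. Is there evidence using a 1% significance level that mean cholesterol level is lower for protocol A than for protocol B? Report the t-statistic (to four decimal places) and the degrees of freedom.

t = -1.3493, df = 27

Let group 1 = protocol A, group 2 = protocol B. H0: μ_1 = μ_2; H1: μ_1 < μ_2 (two-sample pooled-variance t-test, left-tailed).
s_p² = [(11−1)·29.4² + (18−1)·37.7²]/(11+18−2) = 1215.02
t = (223 − 241)/√[1215.02·(1/11 + 1/18)] = -1.3493
df = n₁ + n₂ − 2 = 27
p-value = P(T ≤ -1.3493) ≈ 0.0942
Since p ≈ 0.0942 > α = 0.01, fail to reject H0; the evidence is not statistically significant.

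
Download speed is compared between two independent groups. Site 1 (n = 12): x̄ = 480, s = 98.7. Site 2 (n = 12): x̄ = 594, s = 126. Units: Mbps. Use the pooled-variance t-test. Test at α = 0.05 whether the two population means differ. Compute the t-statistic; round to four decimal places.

-2.4673

Let group 1 = site 1, group 2 = site 2. H0: μ_1 = μ_2; H1: μ_1 ≠ μ_2 (two-sample pooled-variance t-test, two-sided).
s_p² = [(12−1)·98.7² + (12−1)·126²]/(12+12−2) = 12808.8
t = (480 − 594)/√[12808.8·(1/12 + 1/12)] = -2.4673
df = n₁ + n₂ − 2 = 22
Two-sided p-value ≈ 0.0219
Since p ≈ 0.0219 < α = 0.05, reject H0; the evidence is statistically significant.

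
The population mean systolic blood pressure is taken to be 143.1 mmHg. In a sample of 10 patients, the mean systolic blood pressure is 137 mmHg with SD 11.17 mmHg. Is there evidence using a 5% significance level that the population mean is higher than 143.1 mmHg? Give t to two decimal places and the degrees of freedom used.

t = -1.73, df = 9

H0: μ = 143.1; H1: μ > 143.1 (one-sample t-test, right-tailed).
t = (x̄ − μ₀)/(s/√n) = (137 − 143.1)/(11.17/√10) = -1.73
df = n − 1 = 9
p-value = P(T ≥ -1.73) ≈ 0.9409
Since p ≈ 0.9409 > α = 0.05, fail to reject H0; the data do not provide sufficient evidence against H0.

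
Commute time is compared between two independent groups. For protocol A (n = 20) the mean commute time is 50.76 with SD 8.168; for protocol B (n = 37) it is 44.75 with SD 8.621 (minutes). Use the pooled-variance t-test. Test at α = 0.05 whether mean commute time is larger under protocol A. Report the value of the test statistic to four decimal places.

2.5575

Let group 1 = protocol A, group 2 = protocol B. H0: μ_1 = μ_2; H1: μ_1 > μ_2 (two-sample pooled-variance t-test, right-tailed).
s_p² = [(20−1)·8.168² + (37−1)·8.621²]/(20+37−2) = 71.6943
t = (50.76 − 44.75)/√[71.6943·(1/20 + 1/37)] = 2.5575
df = n₁ + n₂ − 2 = 55
p-value = P(T ≥ 2.5575) ≈ 0.0067
Since p ≈ 0.0067 < α = 0.05, reject H0; the evidence is statistically significant.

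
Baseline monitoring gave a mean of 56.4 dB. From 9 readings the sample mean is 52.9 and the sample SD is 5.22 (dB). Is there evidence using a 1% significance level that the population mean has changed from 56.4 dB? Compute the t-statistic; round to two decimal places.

-2.01

H0: μ = 56.4; H1: μ ≠ 56.4 (one-sample t-test, two-sided).
t = (x̄ − μ₀)/(s/√n) = (52.9 − 56.4)/(5.22/√9) = -2.01
df = n − 1 = 8
Two-sided p-value ≈ 0.0791
Since p ≈ 0.0791 > α = 0.01, fail to reject H0; the evidence is not statistically significant.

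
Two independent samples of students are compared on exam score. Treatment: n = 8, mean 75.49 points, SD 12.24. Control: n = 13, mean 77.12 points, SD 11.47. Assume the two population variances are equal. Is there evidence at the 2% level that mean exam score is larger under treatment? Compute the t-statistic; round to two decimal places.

Let group 1 = treatment, group 2 = control. H0: μ_1 = μ_2; H1: μ_1 > μ_2 (two-sample pooled-variance t-test, right-tailed).
s_p² = [(8−1)·12.24² + (13−1)·11.47²]/(8+13−2) = 138.287
t = (75.49 − 77.12)/√[138.287·(1/8 + 1/13)] = -0.31
df = n₁ + n₂ − 2 = 19
p-value = P(T ≥ -0.31) ≈ 0.619
Since p ≈ 0.619 > α = 0.02, fail to reject H0; the data do not provide sufficient evidence against H0.

-0.31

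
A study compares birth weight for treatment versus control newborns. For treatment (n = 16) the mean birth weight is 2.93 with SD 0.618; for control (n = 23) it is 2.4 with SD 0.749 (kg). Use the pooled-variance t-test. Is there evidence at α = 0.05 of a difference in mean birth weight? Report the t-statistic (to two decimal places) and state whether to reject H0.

Let group 1 = treatment, group 2 = control. H0: μ_1 = μ_2; H1: μ_1 ≠ μ_2 (two-sample pooled-variance t-test, two-sided).
s_p² = [(16−1)·0.618² + (23−1)·0.749²]/(16+23−2) = 0.488402
t = (2.93 − 2.4)/√[0.488402·(1/16 + 1/23)] = 2.33
df = n₁ + n₂ − 2 = 37
Two-sided p-value ≈ 0.0254
Since p ≈ 0.0254 < α = 0.05, reject H0; the evidence is statistically significant.

t = 2.33; reject H0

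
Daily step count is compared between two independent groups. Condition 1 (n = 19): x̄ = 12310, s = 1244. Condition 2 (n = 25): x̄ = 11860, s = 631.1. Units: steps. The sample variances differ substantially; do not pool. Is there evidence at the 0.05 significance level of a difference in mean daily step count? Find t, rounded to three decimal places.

1.442

Let group 1 = condition 1, group 2 = condition 2. H0: μ_1 = μ_2; H1: μ_1 ≠ μ_2 (Welch's two-sample t-test, two-sided).
t = (x̄_1 − x̄_2)/√(s_1²/n_1 + s_2²/n_2) = (12310 − 11860)/√(1244²/19 + 631.1²/25) = 1.442
Welch–Satterthwaite df ≈ 25.01
Two-sided p-value ≈ 0.162
Since p ≈ 0.162 > α = 0.05, fail to reject H0; the evidence is not statistically significant.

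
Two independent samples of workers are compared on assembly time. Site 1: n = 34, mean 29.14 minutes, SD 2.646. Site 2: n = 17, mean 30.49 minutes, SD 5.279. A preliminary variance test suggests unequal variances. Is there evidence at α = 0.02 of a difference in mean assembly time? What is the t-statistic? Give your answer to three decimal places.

Let group 1 = site 1, group 2 = site 2. H0: μ_1 = μ_2; H1: μ_1 ≠ μ_2 (Welch's two-sample t-test, two-sided).
t = (x̄_1 − x̄_2)/√(s_1²/n_1 + s_2²/n_2) = (29.14 − 30.49)/√(2.646²/34 + 5.279²/17) = -0.994
Welch–Satterthwaite df ≈ 20.12
Two-sided p-value ≈ 0.332
Since p ≈ 0.332 > α = 0.02, fail to reject H0; the data do not provide sufficient evidence against H0.

-0.994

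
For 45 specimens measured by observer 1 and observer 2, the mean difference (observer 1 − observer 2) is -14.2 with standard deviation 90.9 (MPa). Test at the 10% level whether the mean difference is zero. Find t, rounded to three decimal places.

-1.048

H0: μ_d = 0; H1: μ_d ≠ 0 (paired t-test on the differences, two-sided).
t = d̄/(s_d/√n) = -14.2/(90.9/√45) = -1.048
df = n − 1 = 44
Two-sided p-value ≈ 0.3004
Since p ≈ 0.3004 > α = 0.1, fail to reject H0; the data do not provide sufficient evidence against H0.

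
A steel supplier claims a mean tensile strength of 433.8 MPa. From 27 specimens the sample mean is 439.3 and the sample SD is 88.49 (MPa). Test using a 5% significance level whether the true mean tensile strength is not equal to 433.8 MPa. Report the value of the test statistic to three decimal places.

H0: μ = 433.8; H1: μ ≠ 433.8 (one-sample t-test, two-sided).
t = (x̄ − μ₀)/(s/√n) = (439.3 − 433.8)/(88.49/√27) = 0.323
df = n − 1 = 26
Two-sided p-value ≈ 0.7493
Since p ≈ 0.7493 > α = 0.05, fail to reject H0; the evidence is not statistically significant.

0.323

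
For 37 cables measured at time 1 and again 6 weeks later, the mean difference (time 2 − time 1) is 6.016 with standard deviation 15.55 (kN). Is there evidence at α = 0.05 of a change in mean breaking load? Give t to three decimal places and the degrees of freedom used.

H0: μ_d = 0; H1: μ_d ≠ 0 (paired t-test on the differences, two-sided).
t = d̄/(s_d/√n) = 6.016/(15.55/√37) = 2.353
df = n − 1 = 36
Two-sided p-value ≈ 0.0242
Since p ≈ 0.0242 < α = 0.05, reject H0; the evidence is statistically significant.

t = 2.353, df = 36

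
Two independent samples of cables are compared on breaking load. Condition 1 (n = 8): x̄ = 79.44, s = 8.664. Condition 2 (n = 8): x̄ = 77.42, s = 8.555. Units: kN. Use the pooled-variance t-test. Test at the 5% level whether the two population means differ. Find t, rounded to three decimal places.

0.469

Let group 1 = condition 1, group 2 = condition 2. H0: μ_1 = μ_2; H1: μ_1 ≠ μ_2 (two-sample pooled-variance t-test, two-sided).
s_p² = [(8−1)·8.664² + (8−1)·8.555²]/(8+8−2) = 74.1265
t = (79.44 − 77.42)/√[74.1265·(1/8 + 1/8)] = 0.469
df = n₁ + n₂ − 2 = 14
Two-sided p-value ≈ 0.6461
Since p ≈ 0.6461 > α = 0.05, fail to reject H0; the data do not provide sufficient evidence against H0.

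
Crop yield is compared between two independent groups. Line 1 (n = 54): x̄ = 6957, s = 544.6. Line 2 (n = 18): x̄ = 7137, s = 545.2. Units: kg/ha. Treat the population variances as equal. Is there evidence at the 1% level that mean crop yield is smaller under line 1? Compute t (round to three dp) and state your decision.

Let group 1 = line 1, group 2 = line 2. H0: μ_1 = μ_2; H1: μ_1 < μ_2 (two-sample pooled-variance t-test, left-tailed).
s_p² = [(54−1)·544.6² + (18−1)·545.2²]/(54+18−2) = 296748
t = (6957 − 7137)/√[296748·(1/54 + 1/18)] = -1.214
df = n₁ + n₂ − 2 = 70
p-value = P(T ≤ -1.214) ≈ 0.1144
Since p ≈ 0.1144 > α = 0.01, fail to reject H0; the data do not provide sufficient evidence against H0.

t = -1.214; fail to reject H0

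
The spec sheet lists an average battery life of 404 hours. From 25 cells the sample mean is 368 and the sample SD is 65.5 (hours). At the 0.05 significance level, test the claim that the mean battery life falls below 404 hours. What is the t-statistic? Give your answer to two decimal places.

H0: μ = 404; H1: μ < 404 (one-sample t-test, left-tailed).
t = (x̄ − μ₀)/(s/√n) = (368 − 404)/(65.5/√25) = -2.75
df = n − 1 = 24
p-value = P(T ≤ -2.75) ≈ 0.0056
Since p ≈ 0.0056 < α = 0.05, reject H0; the evidence is statistically significant.

-2.75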